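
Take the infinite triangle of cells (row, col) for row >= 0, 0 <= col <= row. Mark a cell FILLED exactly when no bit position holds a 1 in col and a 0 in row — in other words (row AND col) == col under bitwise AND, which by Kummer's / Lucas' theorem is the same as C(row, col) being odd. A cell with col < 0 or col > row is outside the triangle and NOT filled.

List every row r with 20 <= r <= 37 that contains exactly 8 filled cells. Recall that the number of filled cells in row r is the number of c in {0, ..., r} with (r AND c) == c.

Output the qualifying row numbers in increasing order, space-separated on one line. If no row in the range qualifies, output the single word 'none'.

Answer: 21 22 25 26 28 35 37

Derivation:
Row r has 2^popcount(r) filled cells, so we need popcount(r) = log2(8) = 3.
Scan r = 20..37 and keep those with exactly 3 one-bits:
r=20=10100 popcount=2 -> skip
r=21=10101 popcount=3 -> KEEP
r=22=10110 popcount=3 -> KEEP
r=23=10111 popcount=4 -> skip
r=24=11000 popcount=2 -> skip
r=25=11001 popcount=3 -> KEEP
r=26=11010 popcount=3 -> KEEP
r=27=11011 popcount=4 -> skip
r=28=11100 popcount=3 -> KEEP
r=29=11101 popcount=4 -> skip
r=30=11110 popcount=4 -> skip
r=31=11111 popcount=5 -> skip
r=32=100000 popcount=1 -> skip
r=33=100001 popcount=2 -> skip
r=34=100010 popcount=2 -> skip
r=35=100011 popcount=3 -> KEEP
r=36=100100 popcount=2 -> skip
r=37=100101 popcount=3 -> KEEP
Kept rows: 21 22 25 26 28 35 37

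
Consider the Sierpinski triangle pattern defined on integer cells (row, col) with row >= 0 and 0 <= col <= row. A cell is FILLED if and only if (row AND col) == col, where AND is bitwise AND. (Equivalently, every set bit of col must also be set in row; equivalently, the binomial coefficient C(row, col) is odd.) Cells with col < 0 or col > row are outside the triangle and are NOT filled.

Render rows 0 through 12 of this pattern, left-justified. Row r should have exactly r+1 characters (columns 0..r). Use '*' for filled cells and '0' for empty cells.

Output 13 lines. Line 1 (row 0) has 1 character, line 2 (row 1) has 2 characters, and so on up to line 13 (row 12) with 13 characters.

Answer: *
**
*0*
****
*000*
**00**
*0*0*0*
********
*0000000*
**000000**
*0*00000*0*
****0000****
*000*000*000*

Derivation:
r0=0: *
r1=1: **
r2=10: *0*
r3=11: ****
r4=100: *000*
r5=101: **00**
r6=110: *0*0*0*
r7=111: ********
r8=1000: *0000000*
r9=1001: **000000**
r10=1010: *0*00000*0*
r11=1011: ****0000****
r12=1100: *000*000*000*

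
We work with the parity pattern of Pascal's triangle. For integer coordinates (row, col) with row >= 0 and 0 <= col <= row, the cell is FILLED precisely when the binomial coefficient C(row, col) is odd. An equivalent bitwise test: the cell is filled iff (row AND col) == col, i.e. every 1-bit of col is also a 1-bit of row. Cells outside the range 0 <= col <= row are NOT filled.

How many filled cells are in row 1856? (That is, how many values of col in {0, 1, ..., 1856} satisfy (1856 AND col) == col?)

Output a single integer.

1856 in binary = 11101000000
popcount(1856) = number of 1-bits in 11101000000 = 4
A col c satisfies (1856 AND c) == c iff every set bit of c is also set in 1856; each of the 4 set bits of 1856 can independently be on or off in c.
count = 2^4 = 16

Answer: 16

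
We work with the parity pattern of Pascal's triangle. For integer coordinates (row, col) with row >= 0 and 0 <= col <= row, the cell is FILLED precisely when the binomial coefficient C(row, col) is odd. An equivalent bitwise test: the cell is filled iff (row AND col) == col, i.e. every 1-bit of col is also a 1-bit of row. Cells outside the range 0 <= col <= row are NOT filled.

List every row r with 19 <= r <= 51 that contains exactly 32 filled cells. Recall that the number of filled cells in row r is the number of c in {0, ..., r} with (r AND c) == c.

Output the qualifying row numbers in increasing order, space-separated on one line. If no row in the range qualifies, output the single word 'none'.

Row r has 2^popcount(r) filled cells, so we need popcount(r) = log2(32) = 5.
Scan r = 19..51 and keep those with exactly 5 one-bits:
r=19=10011 popcount=3 -> skip
r=20=10100 popcount=2 -> skip
r=21=10101 popcount=3 -> skip
r=22=10110 popcount=3 -> skip
r=23=10111 popcount=4 -> skip
r=24=11000 popcount=2 -> skip
r=25=11001 popcount=3 -> skip
r=26=11010 popcount=3 -> skip
r=27=11011 popcount=4 -> skip
r=28=11100 popcount=3 -> skip
r=29=11101 popcount=4 -> skip
r=30=11110 popcount=4 -> skip
r=31=11111 popcount=5 -> KEEP
r=32=100000 popcount=1 -> skip
r=33=100001 popcount=2 -> skip
r=34=100010 popcount=2 -> skip
r=35=100011 popcount=3 -> skip
r=36=100100 popcount=2 -> skip
r=37=100101 popcount=3 -> skip
r=38=100110 popcount=3 -> skip
r=39=100111 popcount=4 -> skip
r=40=101000 popcount=2 -> skip
r=41=101001 popcount=3 -> skip
r=42=101010 popcount=3 -> skip
r=43=101011 popcount=4 -> skip
r=44=101100 popcount=3 -> skip
r=45=101101 popcount=4 -> skip
r=46=101110 popcount=4 -> skip
r=47=101111 popcount=5 -> KEEP
r=48=110000 popcount=2 -> skip
r=49=110001 popcount=3 -> skip
r=50=110010 popcount=3 -> skip
r=51=110011 popcount=4 -> skip
Kept rows: 31 47

Answer: 31 47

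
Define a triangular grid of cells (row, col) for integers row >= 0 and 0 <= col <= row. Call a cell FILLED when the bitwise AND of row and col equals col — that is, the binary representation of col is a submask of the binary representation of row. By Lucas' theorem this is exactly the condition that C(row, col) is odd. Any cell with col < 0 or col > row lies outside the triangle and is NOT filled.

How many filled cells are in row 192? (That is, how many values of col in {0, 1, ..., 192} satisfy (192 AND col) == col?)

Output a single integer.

192 in binary = 11000000
popcount(192) = number of 1-bits in 11000000 = 2
A col c satisfies (192 AND c) == c iff every set bit of c is also set in 192; each of the 2 set bits of 192 can independently be on or off in c.
count = 2^2 = 4

Answer: 4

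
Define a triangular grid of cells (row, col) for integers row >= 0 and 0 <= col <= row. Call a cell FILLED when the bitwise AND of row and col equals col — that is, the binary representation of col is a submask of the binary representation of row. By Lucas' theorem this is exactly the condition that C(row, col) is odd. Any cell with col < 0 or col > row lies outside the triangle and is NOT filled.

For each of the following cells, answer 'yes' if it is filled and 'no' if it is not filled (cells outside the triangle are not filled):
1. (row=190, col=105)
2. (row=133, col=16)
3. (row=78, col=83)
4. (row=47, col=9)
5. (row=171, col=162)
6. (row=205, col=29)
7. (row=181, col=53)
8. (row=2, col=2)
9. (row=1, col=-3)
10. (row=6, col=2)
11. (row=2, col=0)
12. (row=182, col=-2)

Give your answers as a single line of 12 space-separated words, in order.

Answer: no no no yes yes no yes yes no yes yes no

Derivation:
(190,105): row=0b10111110, col=0b1101001, row AND col = 0b101000 = 40; 40 != 105 -> empty
(133,16): row=0b10000101, col=0b10000, row AND col = 0b0 = 0; 0 != 16 -> empty
(78,83): col outside [0, 78] -> not filled
(47,9): row=0b101111, col=0b1001, row AND col = 0b1001 = 9; 9 == 9 -> filled
(171,162): row=0b10101011, col=0b10100010, row AND col = 0b10100010 = 162; 162 == 162 -> filled
(205,29): row=0b11001101, col=0b11101, row AND col = 0b1101 = 13; 13 != 29 -> empty
(181,53): row=0b10110101, col=0b110101, row AND col = 0b110101 = 53; 53 == 53 -> filled
(2,2): row=0b10, col=0b10, row AND col = 0b10 = 2; 2 == 2 -> filled
(1,-3): col outside [0, 1] -> not filled
(6,2): row=0b110, col=0b10, row AND col = 0b10 = 2; 2 == 2 -> filled
(2,0): row=0b10, col=0b0, row AND col = 0b0 = 0; 0 == 0 -> filled
(182,-2): col outside [0, 182] -> not filled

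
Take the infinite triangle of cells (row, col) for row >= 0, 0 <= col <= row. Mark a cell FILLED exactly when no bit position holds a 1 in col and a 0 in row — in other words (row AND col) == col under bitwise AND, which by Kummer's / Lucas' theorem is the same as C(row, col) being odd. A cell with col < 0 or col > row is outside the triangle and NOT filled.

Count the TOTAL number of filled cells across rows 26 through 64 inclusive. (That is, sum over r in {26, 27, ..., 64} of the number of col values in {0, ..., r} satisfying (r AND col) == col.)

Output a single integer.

r26=11010 pc3: +8 =8
r27=11011 pc4: +16 =24
r28=11100 pc3: +8 =32
r29=11101 pc4: +16 =48
r30=11110 pc4: +16 =64
r31=11111 pc5: +32 =96
r32=100000 pc1: +2 =98
r33=100001 pc2: +4 =102
r34=100010 pc2: +4 =106
r35=100011 pc3: +8 =114
r36=100100 pc2: +4 =118
r37=100101 pc3: +8 =126
r38=100110 pc3: +8 =134
r39=100111 pc4: +16 =150
r40=101000 pc2: +4 =154
r41=101001 pc3: +8 =162
r42=101010 pc3: +8 =170
r43=101011 pc4: +16 =186
r44=101100 pc3: +8 =194
r45=101101 pc4: +16 =210
r46=101110 pc4: +16 =226
r47=101111 pc5: +32 =258
r48=110000 pc2: +4 =262
r49=110001 pc3: +8 =270
r50=110010 pc3: +8 =278
r51=110011 pc4: +16 =294
r52=110100 pc3: +8 =302
r53=110101 pc4: +16 =318
r54=110110 pc4: +16 =334
r55=110111 pc5: +32 =366
r56=111000 pc3: +8 =374
r57=111001 pc4: +16 =390
r58=111010 pc4: +16 =406
r59=111011 pc5: +32 =438
r60=111100 pc4: +16 =454
r61=111101 pc5: +32 =486
r62=111110 pc5: +32 =518
r63=111111 pc6: +64 =582
r64=1000000 pc1: +2 =584

Answer: 584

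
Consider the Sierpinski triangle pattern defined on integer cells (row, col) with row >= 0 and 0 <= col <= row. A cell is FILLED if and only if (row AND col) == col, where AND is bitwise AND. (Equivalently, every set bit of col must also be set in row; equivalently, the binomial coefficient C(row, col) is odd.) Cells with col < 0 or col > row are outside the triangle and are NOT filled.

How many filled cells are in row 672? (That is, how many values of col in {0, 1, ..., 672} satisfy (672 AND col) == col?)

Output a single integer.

Answer: 8

Derivation:
672 in binary = 1010100000
popcount(672) = number of 1-bits in 1010100000 = 3
A col c satisfies (672 AND c) == c iff every set bit of c is also set in 672; each of the 3 set bits of 672 can independently be on or off in c.
count = 2^3 = 8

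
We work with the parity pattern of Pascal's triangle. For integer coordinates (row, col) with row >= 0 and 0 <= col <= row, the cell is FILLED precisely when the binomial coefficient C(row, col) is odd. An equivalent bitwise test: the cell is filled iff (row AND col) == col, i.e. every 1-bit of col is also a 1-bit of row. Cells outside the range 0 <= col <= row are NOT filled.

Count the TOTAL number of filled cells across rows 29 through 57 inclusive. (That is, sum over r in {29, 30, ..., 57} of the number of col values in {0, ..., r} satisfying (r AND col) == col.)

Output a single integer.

Answer: 358

Derivation:
r29=11101 pc4: +16 =16
r30=11110 pc4: +16 =32
r31=11111 pc5: +32 =64
r32=100000 pc1: +2 =66
r33=100001 pc2: +4 =70
r34=100010 pc2: +4 =74
r35=100011 pc3: +8 =82
r36=100100 pc2: +4 =86
r37=100101 pc3: +8 =94
r38=100110 pc3: +8 =102
r39=100111 pc4: +16 =118
r40=101000 pc2: +4 =122
r41=101001 pc3: +8 =130
r42=101010 pc3: +8 =138
r43=101011 pc4: +16 =154
r44=101100 pc3: +8 =162
r45=101101 pc4: +16 =178
r46=101110 pc4: +16 =194
r47=101111 pc5: +32 =226
r48=110000 pc2: +4 =230
r49=110001 pc3: +8 =238
r50=110010 pc3: +8 =246
r51=110011 pc4: +16 =262
r52=110100 pc3: +8 =270
r53=110101 pc4: +16 =286
r54=110110 pc4: +16 =302
r55=110111 pc5: +32 =334
r56=111000 pc3: +8 =342
r57=111001 pc4: +16 =358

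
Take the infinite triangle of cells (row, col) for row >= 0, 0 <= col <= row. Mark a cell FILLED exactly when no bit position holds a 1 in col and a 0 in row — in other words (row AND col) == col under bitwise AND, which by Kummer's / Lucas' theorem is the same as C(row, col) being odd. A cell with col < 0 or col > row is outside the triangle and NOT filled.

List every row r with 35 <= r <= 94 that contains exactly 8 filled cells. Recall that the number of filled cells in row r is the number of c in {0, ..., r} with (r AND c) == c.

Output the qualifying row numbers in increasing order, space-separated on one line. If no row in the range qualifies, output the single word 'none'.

Answer: 35 37 38 41 42 44 49 50 52 56 67 69 70 73 74 76 81 82 84 88

Derivation:
Row r has 2^popcount(r) filled cells, so we need popcount(r) = log2(8) = 3.
Scan r = 35..94 and keep those with exactly 3 one-bits:
r=35=100011 popcount=3 -> KEEP
r=36=100100 popcount=2 -> skip
r=37=100101 popcount=3 -> KEEP
r=38=100110 popcount=3 -> KEEP
r=39=100111 popcount=4 -> skip
r=40=101000 popcount=2 -> skip
r=41=101001 popcount=3 -> KEEP
r=42=101010 popcount=3 -> KEEP
r=43=101011 popcount=4 -> skip
r=44=101100 popcount=3 -> KEEP
r=45=101101 popcount=4 -> skip
r=46=101110 popcount=4 -> skip
r=47=101111 popcount=5 -> skip
r=48=110000 popcount=2 -> skip
r=49=110001 popcount=3 -> KEEP
r=50=110010 popcount=3 -> KEEP
r=51=110011 popcount=4 -> skip
r=52=110100 popcount=3 -> KEEP
r=53=110101 popcount=4 -> skip
r=54=110110 popcount=4 -> skip
r=55=110111 popcount=5 -> skip
r=56=111000 popcount=3 -> KEEP
r=57=111001 popcount=4 -> skip
r=58=111010 popcount=4 -> skip
r=59=111011 popcount=5 -> skip
r=60=111100 popcount=4 -> skip
r=61=111101 popcount=5 -> skip
r=62=111110 popcount=5 -> skip
r=63=111111 popcount=6 -> skip
r=64=1000000 popcount=1 -> skip
r=65=1000001 popcount=2 -> skip
r=66=1000010 popcount=2 -> skip
r=67=1000011 popcount=3 -> KEEP
r=68=1000100 popcount=2 -> skip
r=69=1000101 popcount=3 -> KEEP
r=70=1000110 popcount=3 -> KEEP
r=71=1000111 popcount=4 -> skip
r=72=1001000 popcount=2 -> skip
r=73=1001001 popcount=3 -> KEEP
r=74=1001010 popcount=3 -> KEEP
r=75=1001011 popcount=4 -> skip
r=76=1001100 popcount=3 -> KEEP
r=77=1001101 popcount=4 -> skip
r=78=1001110 popcount=4 -> skip
r=79=1001111 popcount=5 -> skip
r=80=1010000 popcount=2 -> skip
r=81=1010001 popcount=3 -> KEEP
r=82=1010010 popcount=3 -> KEEP
r=83=1010011 popcount=4 -> skip
r=84=1010100 popcount=3 -> KEEP
r=85=1010101 popcount=4 -> skip
r=86=1010110 popcount=4 -> skip
r=87=1010111 popcount=5 -> skip
r=88=1011000 popcount=3 -> KEEP
r=89=1011001 popcount=4 -> skip
r=90=1011010 popcount=4 -> skip
r=91=1011011 popcount=5 -> skip
r=92=1011100 popcount=4 -> skip
r=93=1011101 popcount=5 -> skip
r=94=1011110 popcount=5 -> skip
Kept rows: 35 37 38 41 42 44 49 50 52 56 67 69 70 73 74 76 81 82 84 88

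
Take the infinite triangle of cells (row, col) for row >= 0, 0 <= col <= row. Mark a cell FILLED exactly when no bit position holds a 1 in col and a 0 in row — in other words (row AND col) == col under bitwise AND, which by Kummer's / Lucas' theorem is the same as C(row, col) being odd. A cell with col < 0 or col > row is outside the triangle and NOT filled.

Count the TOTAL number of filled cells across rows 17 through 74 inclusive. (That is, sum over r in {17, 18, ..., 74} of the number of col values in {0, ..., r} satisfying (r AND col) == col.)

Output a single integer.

Answer: 720

Derivation:
r17=10001 pc2: +4 =4
r18=10010 pc2: +4 =8
r19=10011 pc3: +8 =16
r20=10100 pc2: +4 =20
r21=10101 pc3: +8 =28
r22=10110 pc3: +8 =36
r23=10111 pc4: +16 =52
r24=11000 pc2: +4 =56
r25=11001 pc3: +8 =64
r26=11010 pc3: +8 =72
r27=11011 pc4: +16 =88
r28=11100 pc3: +8 =96
r29=11101 pc4: +16 =112
r30=11110 pc4: +16 =128
r31=11111 pc5: +32 =160
r32=100000 pc1: +2 =162
r33=100001 pc2: +4 =166
r34=100010 pc2: +4 =170
r35=100011 pc3: +8 =178
r36=100100 pc2: +4 =182
r37=100101 pc3: +8 =190
r38=100110 pc3: +8 =198
r39=100111 pc4: +16 =214
r40=101000 pc2: +4 =218
r41=101001 pc3: +8 =226
r42=101010 pc3: +8 =234
r43=101011 pc4: +16 =250
r44=101100 pc3: +8 =258
r45=101101 pc4: +16 =274
r46=101110 pc4: +16 =290
r47=101111 pc5: +32 =322
r48=110000 pc2: +4 =326
r49=110001 pc3: +8 =334
r50=110010 pc3: +8 =342
r51=110011 pc4: +16 =358
r52=110100 pc3: +8 =366
r53=110101 pc4: +16 =382
r54=110110 pc4: +16 =398
r55=110111 pc5: +32 =430
r56=111000 pc3: +8 =438
r57=111001 pc4: +16 =454
r58=111010 pc4: +16 =470
r59=111011 pc5: +32 =502
r60=111100 pc4: +16 =518
r61=111101 pc5: +32 =550
r62=111110 pc5: +32 =582
r63=111111 pc6: +64 =646
r64=1000000 pc1: +2 =648
r65=1000001 pc2: +4 =652
r66=1000010 pc2: +4 =656
r67=1000011 pc3: +8 =664
r68=1000100 pc2: +4 =668
r69=1000101 pc3: +8 =676
r70=1000110 pc3: +8 =684
r71=1000111 pc4: +16 =700
r72=1001000 pc2: +4 =704
r73=1001001 pc3: +8 =712
r74=1001010 pc3: +8 =720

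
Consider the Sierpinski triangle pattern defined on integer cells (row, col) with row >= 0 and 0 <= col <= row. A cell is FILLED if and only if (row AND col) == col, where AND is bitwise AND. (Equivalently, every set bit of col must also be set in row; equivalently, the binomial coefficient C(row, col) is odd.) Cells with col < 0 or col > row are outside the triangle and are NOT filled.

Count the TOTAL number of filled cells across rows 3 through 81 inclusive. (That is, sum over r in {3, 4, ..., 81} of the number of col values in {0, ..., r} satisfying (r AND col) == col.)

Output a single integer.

r3=11 pc2: +4 =4
r4=100 pc1: +2 =6
r5=101 pc2: +4 =10
r6=110 pc2: +4 =14
r7=111 pc3: +8 =22
r8=1000 pc1: +2 =24
r9=1001 pc2: +4 =28
r10=1010 pc2: +4 =32
r11=1011 pc3: +8 =40
r12=1100 pc2: +4 =44
r13=1101 pc3: +8 =52
r14=1110 pc3: +8 =60
r15=1111 pc4: +16 =76
r16=10000 pc1: +2 =78
r17=10001 pc2: +4 =82
r18=10010 pc2: +4 =86
r19=10011 pc3: +8 =94
r20=10100 pc2: +4 =98
r21=10101 pc3: +8 =106
r22=10110 pc3: +8 =114
r23=10111 pc4: +16 =130
r24=11000 pc2: +4 =134
r25=11001 pc3: +8 =142
r26=11010 pc3: +8 =150
r27=11011 pc4: +16 =166
r28=11100 pc3: +8 =174
r29=11101 pc4: +16 =190
r30=11110 pc4: +16 =206
r31=11111 pc5: +32 =238
r32=100000 pc1: +2 =240
r33=100001 pc2: +4 =244
r34=100010 pc2: +4 =248
r35=100011 pc3: +8 =256
r36=100100 pc2: +4 =260
r37=100101 pc3: +8 =268
r38=100110 pc3: +8 =276
r39=100111 pc4: +16 =292
r40=101000 pc2: +4 =296
r41=101001 pc3: +8 =304
r42=101010 pc3: +8 =312
r43=101011 pc4: +16 =328
r44=101100 pc3: +8 =336
r45=101101 pc4: +16 =352
r46=101110 pc4: +16 =368
r47=101111 pc5: +32 =400
r48=110000 pc2: +4 =404
r49=110001 pc3: +8 =412
r50=110010 pc3: +8 =420
r51=110011 pc4: +16 =436
r52=110100 pc3: +8 =444
r53=110101 pc4: +16 =460
r54=110110 pc4: +16 =476
r55=110111 pc5: +32 =508
r56=111000 pc3: +8 =516
r57=111001 pc4: +16 =532
r58=111010 pc4: +16 =548
r59=111011 pc5: +32 =580
r60=111100 pc4: +16 =596
r61=111101 pc5: +32 =628
r62=111110 pc5: +32 =660
r63=111111 pc6: +64 =724
r64=1000000 pc1: +2 =726
r65=1000001 pc2: +4 =730
r66=1000010 pc2: +4 =734
r67=1000011 pc3: +8 =742
r68=1000100 pc2: +4 =746
r69=1000101 pc3: +8 =754
r70=1000110 pc3: +8 =762
r71=1000111 pc4: +16 =778
r72=1001000 pc2: +4 =782
r73=1001001 pc3: +8 =790
r74=1001010 pc3: +8 =798
r75=1001011 pc4: +16 =814
r76=1001100 pc3: +8 =822
r77=1001101 pc4: +16 =838
r78=1001110 pc4: +16 =854
r79=1001111 pc5: +32 =886
r80=1010000 pc2: +4 =890
r81=1010001 pc3: +8 =898

Answer: 898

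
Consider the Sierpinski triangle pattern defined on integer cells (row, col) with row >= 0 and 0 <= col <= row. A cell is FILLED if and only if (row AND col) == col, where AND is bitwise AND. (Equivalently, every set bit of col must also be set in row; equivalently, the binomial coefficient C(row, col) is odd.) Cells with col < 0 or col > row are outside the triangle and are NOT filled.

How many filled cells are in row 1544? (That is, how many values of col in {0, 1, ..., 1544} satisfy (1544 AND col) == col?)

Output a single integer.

Answer: 8

Derivation:
1544 in binary = 11000001000
popcount(1544) = number of 1-bits in 11000001000 = 3
A col c satisfies (1544 AND c) == c iff every set bit of c is also set in 1544; each of the 3 set bits of 1544 can independently be on or off in c.
count = 2^3 = 8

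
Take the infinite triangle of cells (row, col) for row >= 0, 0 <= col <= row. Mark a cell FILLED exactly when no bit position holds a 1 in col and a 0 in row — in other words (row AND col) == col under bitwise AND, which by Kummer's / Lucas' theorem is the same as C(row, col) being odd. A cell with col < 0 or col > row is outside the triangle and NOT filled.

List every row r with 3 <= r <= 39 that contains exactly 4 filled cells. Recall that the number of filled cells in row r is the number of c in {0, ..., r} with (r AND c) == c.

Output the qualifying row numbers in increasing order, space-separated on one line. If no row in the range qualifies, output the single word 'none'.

Row r has 2^popcount(r) filled cells, so we need popcount(r) = log2(4) = 2.
Scan r = 3..39 and keep those with exactly 2 one-bits:
r=3=11 popcount=2 -> KEEP
r=4=100 popcount=1 -> skip
r=5=101 popcount=2 -> KEEP
r=6=110 popcount=2 -> KEEP
r=7=111 popcount=3 -> skip
r=8=1000 popcount=1 -> skip
r=9=1001 popcount=2 -> KEEP
r=10=1010 popcount=2 -> KEEP
r=11=1011 popcount=3 -> skip
r=12=1100 popcount=2 -> KEEP
r=13=1101 popcount=3 -> skip
r=14=1110 popcount=3 -> skip
r=15=1111 popcount=4 -> skip
r=16=10000 popcount=1 -> skip
r=17=10001 popcount=2 -> KEEP
r=18=10010 popcount=2 -> KEEP
r=19=10011 popcount=3 -> skip
r=20=10100 popcount=2 -> KEEP
r=21=10101 popcount=3 -> skip
r=22=10110 popcount=3 -> skip
r=23=10111 popcount=4 -> skip
r=24=11000 popcount=2 -> KEEP
r=25=11001 popcount=3 -> skip
r=26=11010 popcount=3 -> skip
r=27=11011 popcount=4 -> skip
r=28=11100 popcount=3 -> skip
r=29=11101 popcount=4 -> skip
r=30=11110 popcount=4 -> skip
r=31=11111 popcount=5 -> skip
r=32=100000 popcount=1 -> skip
r=33=100001 popcount=2 -> KEEP
r=34=100010 popcount=2 -> KEEP
r=35=100011 popcount=3 -> skip
r=36=100100 popcount=2 -> KEEP
r=37=100101 popcount=3 -> skip
r=38=100110 popcount=3 -> skip
r=39=100111 popcount=4 -> skip
Kept rows: 3 5 6 9 10 12 17 18 20 24 33 34 36

Answer: 3 5 6 9 10 12 17 18 20 24 33 34 36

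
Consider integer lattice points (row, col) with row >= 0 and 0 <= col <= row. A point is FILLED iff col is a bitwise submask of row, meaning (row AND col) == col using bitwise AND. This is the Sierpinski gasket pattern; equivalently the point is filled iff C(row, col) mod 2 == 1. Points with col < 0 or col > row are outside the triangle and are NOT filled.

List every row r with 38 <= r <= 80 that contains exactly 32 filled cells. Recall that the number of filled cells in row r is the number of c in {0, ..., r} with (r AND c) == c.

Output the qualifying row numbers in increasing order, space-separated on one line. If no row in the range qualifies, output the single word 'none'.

Row r has 2^popcount(r) filled cells, so we need popcount(r) = log2(32) = 5.
Scan r = 38..80 and keep those with exactly 5 one-bits:
r=38=100110 popcount=3 -> skip
r=39=100111 popcount=4 -> skip
r=40=101000 popcount=2 -> skip
r=41=101001 popcount=3 -> skip
r=42=101010 popcount=3 -> skip
r=43=101011 popcount=4 -> skip
r=44=101100 popcount=3 -> skip
r=45=101101 popcount=4 -> skip
r=46=101110 popcount=4 -> skip
r=47=101111 popcount=5 -> KEEP
r=48=110000 popcount=2 -> skip
r=49=110001 popcount=3 -> skip
r=50=110010 popcount=3 -> skip
r=51=110011 popcount=4 -> skip
r=52=110100 popcount=3 -> skip
r=53=110101 popcount=4 -> skip
r=54=110110 popcount=4 -> skip
r=55=110111 popcount=5 -> KEEP
r=56=111000 popcount=3 -> skip
r=57=111001 popcount=4 -> skip
r=58=111010 popcount=4 -> skip
r=59=111011 popcount=5 -> KEEP
r=60=111100 popcount=4 -> skip
r=61=111101 popcount=5 -> KEEP
r=62=111110 popcount=5 -> KEEP
r=63=111111 popcount=6 -> skip
r=64=1000000 popcount=1 -> skip
r=65=1000001 popcount=2 -> skip
r=66=1000010 popcount=2 -> skip
r=67=1000011 popcount=3 -> skip
r=68=1000100 popcount=2 -> skip
r=69=1000101 popcount=3 -> skip
r=70=1000110 popcount=3 -> skip
r=71=1000111 popcount=4 -> skip
r=72=1001000 popcount=2 -> skip
r=73=1001001 popcount=3 -> skip
r=74=1001010 popcount=3 -> skip
r=75=1001011 popcount=4 -> skip
r=76=1001100 popcount=3 -> skip
r=77=1001101 popcount=4 -> skip
r=78=1001110 popcount=4 -> skip
r=79=1001111 popcount=5 -> KEEP
r=80=1010000 popcount=2 -> skip
Kept rows: 47 55 59 61 62 79

Answer: 47 55 59 61 62 79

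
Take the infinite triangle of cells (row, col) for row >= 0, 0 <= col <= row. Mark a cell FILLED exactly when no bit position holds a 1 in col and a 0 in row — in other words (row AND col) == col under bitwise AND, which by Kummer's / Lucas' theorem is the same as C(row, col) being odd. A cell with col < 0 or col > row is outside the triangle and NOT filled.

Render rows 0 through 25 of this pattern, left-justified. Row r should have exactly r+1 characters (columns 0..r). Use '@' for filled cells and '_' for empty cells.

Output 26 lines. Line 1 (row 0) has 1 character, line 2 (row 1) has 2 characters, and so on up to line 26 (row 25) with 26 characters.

Answer: @
@@
@_@
@@@@
@___@
@@__@@
@_@_@_@
@@@@@@@@
@_______@
@@______@@
@_@_____@_@
@@@@____@@@@
@___@___@___@
@@__@@__@@__@@
@_@_@_@_@_@_@_@
@@@@@@@@@@@@@@@@
@_______________@
@@______________@@
@_@_____________@_@
@@@@____________@@@@
@___@___________@___@
@@__@@__________@@__@@
@_@_@_@_________@_@_@_@
@@@@@@@@________@@@@@@@@
@_______@_______@_______@
@@______@@______@@______@@

Derivation:
r0=0: @
r1=1: @@
r2=10: @_@
r3=11: @@@@
r4=100: @___@
r5=101: @@__@@
r6=110: @_@_@_@
r7=111: @@@@@@@@
r8=1000: @_______@
r9=1001: @@______@@
r10=1010: @_@_____@_@
r11=1011: @@@@____@@@@
r12=1100: @___@___@___@
r13=1101: @@__@@__@@__@@
r14=1110: @_@_@_@_@_@_@_@
r15=1111: @@@@@@@@@@@@@@@@
r16=10000: @_______________@
r17=10001: @@______________@@
r18=10010: @_@_____________@_@
r19=10011: @@@@____________@@@@
r20=10100: @___@___________@___@
r21=10101: @@__@@__________@@__@@
r22=10110: @_@_@_@_________@_@_@_@
r23=10111: @@@@@@@@________@@@@@@@@
r24=11000: @_______@_______@_______@
r25=11001: @@______@@______@@______@@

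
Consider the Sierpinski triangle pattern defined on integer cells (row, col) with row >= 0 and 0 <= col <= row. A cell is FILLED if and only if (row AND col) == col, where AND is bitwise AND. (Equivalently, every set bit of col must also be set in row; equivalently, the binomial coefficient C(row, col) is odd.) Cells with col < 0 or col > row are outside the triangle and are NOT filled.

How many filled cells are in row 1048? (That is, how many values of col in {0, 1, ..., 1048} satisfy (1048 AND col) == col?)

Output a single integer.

1048 in binary = 10000011000
popcount(1048) = number of 1-bits in 10000011000 = 3
A col c satisfies (1048 AND c) == c iff every set bit of c is also set in 1048; each of the 3 set bits of 1048 can independently be on or off in c.
count = 2^3 = 8

Answer: 8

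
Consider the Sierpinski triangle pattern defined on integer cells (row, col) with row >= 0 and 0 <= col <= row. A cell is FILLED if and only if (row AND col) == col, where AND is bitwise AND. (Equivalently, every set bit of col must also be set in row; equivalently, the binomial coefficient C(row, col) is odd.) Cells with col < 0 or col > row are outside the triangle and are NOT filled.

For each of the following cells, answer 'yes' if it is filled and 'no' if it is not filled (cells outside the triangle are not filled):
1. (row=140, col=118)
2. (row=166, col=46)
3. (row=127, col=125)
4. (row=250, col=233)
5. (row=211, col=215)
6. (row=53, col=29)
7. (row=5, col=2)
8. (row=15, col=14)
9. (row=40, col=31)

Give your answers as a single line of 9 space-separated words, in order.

(140,118): row=0b10001100, col=0b1110110, row AND col = 0b100 = 4; 4 != 118 -> empty
(166,46): row=0b10100110, col=0b101110, row AND col = 0b100110 = 38; 38 != 46 -> empty
(127,125): row=0b1111111, col=0b1111101, row AND col = 0b1111101 = 125; 125 == 125 -> filled
(250,233): row=0b11111010, col=0b11101001, row AND col = 0b11101000 = 232; 232 != 233 -> empty
(211,215): col outside [0, 211] -> not filled
(53,29): row=0b110101, col=0b11101, row AND col = 0b10101 = 21; 21 != 29 -> empty
(5,2): row=0b101, col=0b10, row AND col = 0b0 = 0; 0 != 2 -> empty
(15,14): row=0b1111, col=0b1110, row AND col = 0b1110 = 14; 14 == 14 -> filled
(40,31): row=0b101000, col=0b11111, row AND col = 0b1000 = 8; 8 != 31 -> empty

Answer: no no yes no no no no yes no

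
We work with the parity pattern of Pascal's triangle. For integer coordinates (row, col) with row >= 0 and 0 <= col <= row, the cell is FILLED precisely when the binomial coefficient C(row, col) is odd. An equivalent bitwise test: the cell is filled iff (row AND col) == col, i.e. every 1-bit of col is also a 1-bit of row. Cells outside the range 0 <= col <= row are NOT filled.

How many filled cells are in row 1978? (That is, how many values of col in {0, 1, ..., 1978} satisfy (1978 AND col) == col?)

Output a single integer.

1978 in binary = 11110111010
popcount(1978) = number of 1-bits in 11110111010 = 8
A col c satisfies (1978 AND c) == c iff every set bit of c is also set in 1978; each of the 8 set bits of 1978 can independently be on or off in c.
count = 2^8 = 256

Answer: 256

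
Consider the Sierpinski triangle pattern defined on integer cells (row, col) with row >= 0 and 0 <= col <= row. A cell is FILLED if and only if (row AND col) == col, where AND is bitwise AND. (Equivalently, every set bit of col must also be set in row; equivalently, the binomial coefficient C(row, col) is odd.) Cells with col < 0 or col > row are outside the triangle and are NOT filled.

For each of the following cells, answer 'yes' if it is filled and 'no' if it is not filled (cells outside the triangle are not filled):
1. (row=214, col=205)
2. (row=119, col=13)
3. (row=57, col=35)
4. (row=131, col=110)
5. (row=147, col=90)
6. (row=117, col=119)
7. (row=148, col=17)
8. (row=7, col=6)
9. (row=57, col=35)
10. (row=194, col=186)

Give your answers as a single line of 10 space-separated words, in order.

Answer: no no no no no no no yes no no

Derivation:
(214,205): row=0b11010110, col=0b11001101, row AND col = 0b11000100 = 196; 196 != 205 -> empty
(119,13): row=0b1110111, col=0b1101, row AND col = 0b101 = 5; 5 != 13 -> empty
(57,35): row=0b111001, col=0b100011, row AND col = 0b100001 = 33; 33 != 35 -> empty
(131,110): row=0b10000011, col=0b1101110, row AND col = 0b10 = 2; 2 != 110 -> empty
(147,90): row=0b10010011, col=0b1011010, row AND col = 0b10010 = 18; 18 != 90 -> empty
(117,119): col outside [0, 117] -> not filled
(148,17): row=0b10010100, col=0b10001, row AND col = 0b10000 = 16; 16 != 17 -> empty
(7,6): row=0b111, col=0b110, row AND col = 0b110 = 6; 6 == 6 -> filled
(57,35): row=0b111001, col=0b100011, row AND col = 0b100001 = 33; 33 != 35 -> empty
(194,186): row=0b11000010, col=0b10111010, row AND col = 0b10000010 = 130; 130 != 186 -> empty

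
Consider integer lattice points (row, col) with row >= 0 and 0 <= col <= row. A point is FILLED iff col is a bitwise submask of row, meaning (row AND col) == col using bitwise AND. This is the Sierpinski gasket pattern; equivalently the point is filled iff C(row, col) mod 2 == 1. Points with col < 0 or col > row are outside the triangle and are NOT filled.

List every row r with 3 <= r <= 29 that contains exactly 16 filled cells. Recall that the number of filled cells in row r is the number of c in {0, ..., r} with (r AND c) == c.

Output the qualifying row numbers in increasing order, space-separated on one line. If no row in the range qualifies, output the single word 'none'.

Answer: 15 23 27 29

Derivation:
Row r has 2^popcount(r) filled cells, so we need popcount(r) = log2(16) = 4.
Scan r = 3..29 and keep those with exactly 4 one-bits:
r=3=11 popcount=2 -> skip
r=4=100 popcount=1 -> skip
r=5=101 popcount=2 -> skip
r=6=110 popcount=2 -> skip
r=7=111 popcount=3 -> skip
r=8=1000 popcount=1 -> skip
r=9=1001 popcount=2 -> skip
r=10=1010 popcount=2 -> skip
r=11=1011 popcount=3 -> skip
r=12=1100 popcount=2 -> skip
r=13=1101 popcount=3 -> skip
r=14=1110 popcount=3 -> skip
r=15=1111 popcount=4 -> KEEP
r=16=10000 popcount=1 -> skip
r=17=10001 popcount=2 -> skip
r=18=10010 popcount=2 -> skip
r=19=10011 popcount=3 -> skip
r=20=10100 popcount=2 -> skip
r=21=10101 popcount=3 -> skip
r=22=10110 popcount=3 -> skip
r=23=10111 popcount=4 -> KEEP
r=24=11000 popcount=2 -> skip
r=25=11001 popcount=3 -> skip
r=26=11010 popcount=3 -> skip
r=27=11011 popcount=4 -> KEEP
r=28=11100 popcount=3 -> skip
r=29=11101 popcount=4 -> KEEP
Kept rows: 15 23 27 29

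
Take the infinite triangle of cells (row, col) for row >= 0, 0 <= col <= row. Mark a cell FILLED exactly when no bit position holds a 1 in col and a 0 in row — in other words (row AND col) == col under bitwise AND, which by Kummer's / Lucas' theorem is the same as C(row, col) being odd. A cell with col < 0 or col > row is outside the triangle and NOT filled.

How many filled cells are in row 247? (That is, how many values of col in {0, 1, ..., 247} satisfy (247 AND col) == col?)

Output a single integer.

Answer: 128

Derivation:
247 in binary = 11110111
popcount(247) = number of 1-bits in 11110111 = 7
A col c satisfies (247 AND c) == c iff every set bit of c is also set in 247; each of the 7 set bits of 247 can independently be on or off in c.
count = 2^7 = 128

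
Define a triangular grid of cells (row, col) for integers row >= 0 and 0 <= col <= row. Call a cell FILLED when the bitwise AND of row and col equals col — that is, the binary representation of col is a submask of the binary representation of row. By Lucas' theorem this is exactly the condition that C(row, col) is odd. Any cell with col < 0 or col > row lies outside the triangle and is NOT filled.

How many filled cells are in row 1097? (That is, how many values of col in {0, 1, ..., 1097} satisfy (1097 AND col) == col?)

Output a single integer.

Answer: 16

Derivation:
1097 in binary = 10001001001
popcount(1097) = number of 1-bits in 10001001001 = 4
A col c satisfies (1097 AND c) == c iff every set bit of c is also set in 1097; each of the 4 set bits of 1097 can independently be on or off in c.
count = 2^4 = 16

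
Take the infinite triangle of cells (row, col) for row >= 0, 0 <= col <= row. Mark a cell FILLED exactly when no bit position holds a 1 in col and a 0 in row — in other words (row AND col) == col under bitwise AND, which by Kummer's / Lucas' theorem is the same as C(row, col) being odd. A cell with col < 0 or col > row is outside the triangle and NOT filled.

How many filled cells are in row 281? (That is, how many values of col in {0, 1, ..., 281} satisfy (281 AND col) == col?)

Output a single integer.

Answer: 16

Derivation:
281 in binary = 100011001
popcount(281) = number of 1-bits in 100011001 = 4
A col c satisfies (281 AND c) == c iff every set bit of c is also set in 281; each of the 4 set bits of 281 can independently be on or off in c.
count = 2^4 = 16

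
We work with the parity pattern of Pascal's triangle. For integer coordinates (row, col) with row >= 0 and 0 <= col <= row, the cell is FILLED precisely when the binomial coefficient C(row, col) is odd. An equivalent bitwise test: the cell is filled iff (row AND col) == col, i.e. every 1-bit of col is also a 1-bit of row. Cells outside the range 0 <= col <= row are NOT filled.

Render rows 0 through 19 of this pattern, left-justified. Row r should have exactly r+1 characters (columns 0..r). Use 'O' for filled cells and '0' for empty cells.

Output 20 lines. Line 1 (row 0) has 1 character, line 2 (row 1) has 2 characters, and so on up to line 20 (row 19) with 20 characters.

Answer: O
OO
O0O
OOOO
O000O
OO00OO
O0O0O0O
OOOOOOOO
O0000000O
OO000000OO
O0O00000O0O
OOOO0000OOOO
O000O000O000O
OO00OO00OO00OO
O0O0O0O0O0O0O0O
OOOOOOOOOOOOOOOO
O000000000000000O
OO00000000000000OO
O0O0000000000000O0O
OOOO000000000000OOOO

Derivation:
r0=0: O
r1=1: OO
r2=10: O0O
r3=11: OOOO
r4=100: O000O
r5=101: OO00OO
r6=110: O0O0O0O
r7=111: OOOOOOOO
r8=1000: O0000000O
r9=1001: OO000000OO
r10=1010: O0O00000O0O
r11=1011: OOOO0000OOOO
r12=1100: O000O000O000O
r13=1101: OO00OO00OO00OO
r14=1110: O0O0O0O0O0O0O0O
r15=1111: OOOOOOOOOOOOOOOO
r16=10000: O000000000000000O
r17=10001: OO00000000000000OO
r18=10010: O0O0000000000000O0O
r19=10011: OOOO000000000000OOOO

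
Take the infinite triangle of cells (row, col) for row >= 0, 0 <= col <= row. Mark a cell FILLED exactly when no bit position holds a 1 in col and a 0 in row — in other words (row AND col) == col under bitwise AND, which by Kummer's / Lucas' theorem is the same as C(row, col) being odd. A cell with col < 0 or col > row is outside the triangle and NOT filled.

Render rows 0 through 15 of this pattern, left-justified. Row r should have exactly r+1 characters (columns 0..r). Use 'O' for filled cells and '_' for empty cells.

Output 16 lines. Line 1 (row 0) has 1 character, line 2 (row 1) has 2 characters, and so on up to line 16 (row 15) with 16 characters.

r0=0: O
r1=1: OO
r2=10: O_O
r3=11: OOOO
r4=100: O___O
r5=101: OO__OO
r6=110: O_O_O_O
r7=111: OOOOOOOO
r8=1000: O_______O
r9=1001: OO______OO
r10=1010: O_O_____O_O
r11=1011: OOOO____OOOO
r12=1100: O___O___O___O
r13=1101: OO__OO__OO__OO
r14=1110: O_O_O_O_O_O_O_O
r15=1111: OOOOOOOOOOOOOOOO

Answer: O
OO
O_O
OOOO
O___O
OO__OO
O_O_O_O
OOOOOOOO
O_______O
OO______OO
O_O_____O_O
OOOO____OOOO
O___O___O___O
OO__OO__OO__OO
O_O_O_O_O_O_O_O
OOOOOOOOOOOOOOOO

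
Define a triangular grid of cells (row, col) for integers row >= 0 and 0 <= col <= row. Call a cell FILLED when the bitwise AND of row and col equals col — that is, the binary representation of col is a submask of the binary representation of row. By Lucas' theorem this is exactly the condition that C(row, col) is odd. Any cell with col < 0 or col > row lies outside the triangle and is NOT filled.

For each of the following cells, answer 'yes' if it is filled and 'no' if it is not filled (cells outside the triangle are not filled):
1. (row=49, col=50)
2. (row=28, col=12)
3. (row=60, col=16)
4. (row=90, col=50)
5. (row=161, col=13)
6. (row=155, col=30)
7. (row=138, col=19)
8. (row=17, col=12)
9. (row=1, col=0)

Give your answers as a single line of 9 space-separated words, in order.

Answer: no yes yes no no no no no yes

Derivation:
(49,50): col outside [0, 49] -> not filled
(28,12): row=0b11100, col=0b1100, row AND col = 0b1100 = 12; 12 == 12 -> filled
(60,16): row=0b111100, col=0b10000, row AND col = 0b10000 = 16; 16 == 16 -> filled
(90,50): row=0b1011010, col=0b110010, row AND col = 0b10010 = 18; 18 != 50 -> empty
(161,13): row=0b10100001, col=0b1101, row AND col = 0b1 = 1; 1 != 13 -> empty
(155,30): row=0b10011011, col=0b11110, row AND col = 0b11010 = 26; 26 != 30 -> empty
(138,19): row=0b10001010, col=0b10011, row AND col = 0b10 = 2; 2 != 19 -> empty
(17,12): row=0b10001, col=0b1100, row AND col = 0b0 = 0; 0 != 12 -> empty
(1,0): row=0b1, col=0b0, row AND col = 0b0 = 0; 0 == 0 -> filled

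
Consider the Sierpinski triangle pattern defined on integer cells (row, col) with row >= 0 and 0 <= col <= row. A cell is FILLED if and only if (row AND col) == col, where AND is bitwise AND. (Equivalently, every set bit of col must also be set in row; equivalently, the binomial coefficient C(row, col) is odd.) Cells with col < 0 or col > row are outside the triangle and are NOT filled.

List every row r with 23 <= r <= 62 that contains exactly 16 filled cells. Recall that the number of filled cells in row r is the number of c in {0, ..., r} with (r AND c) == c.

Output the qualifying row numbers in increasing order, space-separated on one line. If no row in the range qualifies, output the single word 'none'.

Row r has 2^popcount(r) filled cells, so we need popcount(r) = log2(16) = 4.
Scan r = 23..62 and keep those with exactly 4 one-bits:
r=23=10111 popcount=4 -> KEEP
r=24=11000 popcount=2 -> skip
r=25=11001 popcount=3 -> skip
r=26=11010 popcount=3 -> skip
r=27=11011 popcount=4 -> KEEP
r=28=11100 popcount=3 -> skip
r=29=11101 popcount=4 -> KEEP
r=30=11110 popcount=4 -> KEEP
r=31=11111 popcount=5 -> skip
r=32=100000 popcount=1 -> skip
r=33=100001 popcount=2 -> skip
r=34=100010 popcount=2 -> skip
r=35=100011 popcount=3 -> skip
r=36=100100 popcount=2 -> skip
r=37=100101 popcount=3 -> skip
r=38=100110 popcount=3 -> skip
r=39=100111 popcount=4 -> KEEP
r=40=101000 popcount=2 -> skip
r=41=101001 popcount=3 -> skip
r=42=101010 popcount=3 -> skip
r=43=101011 popcount=4 -> KEEP
r=44=101100 popcount=3 -> skip
r=45=101101 popcount=4 -> KEEP
r=46=101110 popcount=4 -> KEEP
r=47=101111 popcount=5 -> skip
r=48=110000 popcount=2 -> skip
r=49=110001 popcount=3 -> skip
r=50=110010 popcount=3 -> skip
r=51=110011 popcount=4 -> KEEP
r=52=110100 popcount=3 -> skip
r=53=110101 popcount=4 -> KEEP
r=54=110110 popcount=4 -> KEEP
r=55=110111 popcount=5 -> skip
r=56=111000 popcount=3 -> skip
r=57=111001 popcount=4 -> KEEP
r=58=111010 popcount=4 -> KEEP
r=59=111011 popcount=5 -> skip
r=60=111100 popcount=4 -> KEEP
r=61=111101 popcount=5 -> skip
r=62=111110 popcount=5 -> skip
Kept rows: 23 27 29 30 39 43 45 46 51 53 54 57 58 60

Answer: 23 27 29 30 39 43 45 46 51 53 54 57 58 60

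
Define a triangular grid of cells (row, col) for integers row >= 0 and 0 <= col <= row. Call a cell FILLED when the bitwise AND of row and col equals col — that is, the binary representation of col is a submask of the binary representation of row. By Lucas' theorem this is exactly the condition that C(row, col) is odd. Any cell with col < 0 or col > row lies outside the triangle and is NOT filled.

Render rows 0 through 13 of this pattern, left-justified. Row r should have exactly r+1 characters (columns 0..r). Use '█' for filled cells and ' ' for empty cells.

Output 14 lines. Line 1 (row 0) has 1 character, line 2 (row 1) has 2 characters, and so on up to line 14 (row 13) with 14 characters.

r0=0: █
r1=1: ██
r2=10: █ █
r3=11: ████
r4=100: █   █
r5=101: ██  ██
r6=110: █ █ █ █
r7=111: ████████
r8=1000: █       █
r9=1001: ██      ██
r10=1010: █ █     █ █
r11=1011: ████    ████
r12=1100: █   █   █   █
r13=1101: ██  ██  ██  ██

Answer: █
██
█ █
████
█   █
██  ██
█ █ █ █
████████
█       █
██      ██
█ █     █ █
████    ████
█   █   █   █
██  ██  ██  ██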